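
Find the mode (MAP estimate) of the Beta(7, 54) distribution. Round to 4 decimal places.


For Beta(a,b) with a,b > 1:
Mode = (a-1)/(a+b-2) = (7-1)/(61-2)
= 6/59 = 0.1017

0.1017


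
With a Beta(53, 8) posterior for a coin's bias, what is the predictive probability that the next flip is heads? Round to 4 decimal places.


The predictive probability equals the posterior mean.
P(next = heads) = alpha / (alpha + beta)
= 53 / 61 = 0.8689

0.8689


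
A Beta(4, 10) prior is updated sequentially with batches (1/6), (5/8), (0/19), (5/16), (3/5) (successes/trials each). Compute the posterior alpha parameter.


Sequential conjugate updating is equivalent to a single batch update.
Total successes across all batches = 14
alpha_posterior = alpha_prior + total_successes = 4 + 14
= 18

18


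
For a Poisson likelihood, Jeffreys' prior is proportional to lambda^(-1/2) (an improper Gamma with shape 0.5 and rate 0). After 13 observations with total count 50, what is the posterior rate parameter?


Jeffreys' prior for Poisson is proportional to lambda^(-1/2).
Posterior is Gamma(0.5 + S, 0 + n) = Gamma(0.5 + 50, 13).
Posterior rate = 0 + n = 13

13.0


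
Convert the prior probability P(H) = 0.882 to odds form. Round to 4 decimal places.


P(not H) = 1 - 0.882 = 0.118
Odds = 0.882 / 0.118 = 7.4746

7.4746


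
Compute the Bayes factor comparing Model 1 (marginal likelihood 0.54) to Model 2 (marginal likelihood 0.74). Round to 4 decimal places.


BF12 = marginal likelihood of M1 / marginal likelihood of M2
= 0.54/0.74
= 0.7297

0.7297


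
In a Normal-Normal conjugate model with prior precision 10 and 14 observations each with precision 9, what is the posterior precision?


Posterior precision = prior precision + n * observation precision
= 10 + 14 * 9
= 10 + 126 = 136

136


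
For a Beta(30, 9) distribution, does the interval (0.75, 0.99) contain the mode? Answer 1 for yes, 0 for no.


Mode of Beta(a,b) = (a-1)/(a+b-2)
= (30-1)/(30+9-2) = 0.7838
Check: 0.75 <= 0.7838 <= 0.99?
Result: 1

1


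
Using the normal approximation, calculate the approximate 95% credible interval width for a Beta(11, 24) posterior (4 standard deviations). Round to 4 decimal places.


Var(Beta) = 11*24/(35^2 * 36) = 0.006
SD = 0.0774
Width ~ 4*SD = 0.3095

0.3095


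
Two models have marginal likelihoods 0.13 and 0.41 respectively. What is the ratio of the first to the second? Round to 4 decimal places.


Evidence ratio = 0.13 / 0.41
= 0.3171

0.3171


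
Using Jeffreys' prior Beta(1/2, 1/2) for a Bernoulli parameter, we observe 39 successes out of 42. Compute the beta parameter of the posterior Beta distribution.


Conjugate update: Beta(0.5 + k, 0.5 + n - k).
k = 39, n - k = 3
Posterior beta = 0.5 + (n - k) = 0.5 + 3 = 3.5

3.5


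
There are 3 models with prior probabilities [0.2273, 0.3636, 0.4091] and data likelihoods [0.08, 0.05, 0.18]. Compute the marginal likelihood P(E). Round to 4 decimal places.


P(E) = sum over models of P(M_i) * P(E|M_i)
= 0.2273*0.08 + 0.3636*0.05 + 0.4091*0.18
= 0.11

0.11


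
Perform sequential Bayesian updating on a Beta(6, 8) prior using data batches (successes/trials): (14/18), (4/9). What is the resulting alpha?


Accumulate successes: 18
Posterior alpha = prior alpha + sum of successes
= 6 + 18 = 24

24


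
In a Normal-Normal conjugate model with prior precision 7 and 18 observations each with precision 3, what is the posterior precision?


Posterior precision = prior precision + n * observation precision
= 7 + 18 * 3
= 7 + 54 = 61

61


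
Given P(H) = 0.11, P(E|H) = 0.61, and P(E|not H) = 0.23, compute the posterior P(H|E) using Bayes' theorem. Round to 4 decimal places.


By Bayes' theorem: P(H|E) = P(E|H)*P(H) / P(E)
P(E) = P(E|H)*P(H) + P(E|not H)*P(not H)
P(E) = 0.61*0.11 + 0.23*0.89 = 0.2718
P(H|E) = 0.61*0.11 / 0.2718 = 0.2469

0.2469


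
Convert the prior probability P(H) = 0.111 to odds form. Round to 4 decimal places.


P(not H) = 1 - 0.111 = 0.889
Odds = 0.111 / 0.889 = 0.1249

0.1249


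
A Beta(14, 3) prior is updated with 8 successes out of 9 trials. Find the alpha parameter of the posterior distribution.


In the Beta-Binomial conjugate update:
alpha_post = alpha_prior + successes
= 14 + 8
= 22

22


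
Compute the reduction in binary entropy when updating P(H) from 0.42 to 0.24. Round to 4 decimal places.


H_before = -p*log2(p) - (1-p)*log2(1-p) for p=0.42: 0.9815
H_after for p=0.24: 0.795
Reduction = 0.9815 - 0.795 = 0.1864

0.1864


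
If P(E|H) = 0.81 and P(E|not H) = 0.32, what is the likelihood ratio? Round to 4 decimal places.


Likelihood ratio = P(E|H) / P(E|not H)
= 0.81 / 0.32
= 2.5312

2.5312


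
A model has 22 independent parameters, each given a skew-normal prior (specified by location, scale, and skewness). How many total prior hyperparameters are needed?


Each skew-normal prior needs 3 hyperparameters (location, scale, and skewness).
Total = 3 * 22 = 66

66


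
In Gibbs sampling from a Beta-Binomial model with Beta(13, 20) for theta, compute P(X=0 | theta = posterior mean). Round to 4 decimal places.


Posterior mean = alpha/(alpha+beta) = 13/33 = 0.3939
P(X=0|theta=mean) = 1 - theta = 0.6061

0.6061


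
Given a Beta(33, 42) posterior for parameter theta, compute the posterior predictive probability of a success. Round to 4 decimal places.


For a Beta-Bernoulli model, the predictive probability is the mean:
P(success) = 33/(33+42) = 33/75 = 0.44

0.44


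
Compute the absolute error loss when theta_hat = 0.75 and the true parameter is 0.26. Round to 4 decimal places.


L = |theta_hat - theta_true|
= |0.75 - 0.26| = 0.49

0.49


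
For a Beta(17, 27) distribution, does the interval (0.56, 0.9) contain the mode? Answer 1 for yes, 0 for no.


Mode of Beta(a,b) = (a-1)/(a+b-2)
= (17-1)/(17+27-2) = 0.381
Check: 0.56 <= 0.381 <= 0.9?
Result: 0

0


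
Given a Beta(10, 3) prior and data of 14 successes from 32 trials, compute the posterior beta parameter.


Number of failures = 32 - 14 = 18
Posterior beta = 3 + 18 = 21

21


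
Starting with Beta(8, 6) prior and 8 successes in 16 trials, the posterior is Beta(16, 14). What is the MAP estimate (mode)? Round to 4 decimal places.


The mode of Beta(a, b) when a > 1 and b > 1 is (a-1)/(a+b-2)
= (16 - 1) / (16 + 14 - 2)
= 15 / 28
= 0.5357

0.5357


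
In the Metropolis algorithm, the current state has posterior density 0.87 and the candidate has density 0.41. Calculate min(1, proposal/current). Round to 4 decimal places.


Ratio = 0.41/0.87 = 0.4713
Acceptance probability = min(1, 0.4713)
= 0.4713

0.4713


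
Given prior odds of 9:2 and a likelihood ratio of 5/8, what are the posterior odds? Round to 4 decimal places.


Posterior odds = prior odds * LR
Prior odds = 9/2 = 4.5
LR = 5/8 = 0.625
Posterior odds = 4.5 * 0.625 = 2.8125

2.8125


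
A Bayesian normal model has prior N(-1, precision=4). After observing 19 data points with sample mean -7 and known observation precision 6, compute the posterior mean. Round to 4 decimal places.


Posterior mean = (prior_precision * prior_mean + n * data_precision * data_mean) / (prior_precision + n * data_precision)
Numerator = 4*-1 + 19*6*-7 = -802
Denominator = 4 + 19*6 = 118
Posterior mean = -6.7966

-6.7966


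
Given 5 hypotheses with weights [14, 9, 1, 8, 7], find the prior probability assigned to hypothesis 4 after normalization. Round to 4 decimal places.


To normalize, divide each weight by the sum of all weights.
Sum = 39
Prior(H4) = 8/39 = 0.2051

0.2051


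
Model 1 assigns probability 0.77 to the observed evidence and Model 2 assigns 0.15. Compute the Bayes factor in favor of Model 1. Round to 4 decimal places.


BF = P(data|M1) / P(data|M2)
= 0.77 / 0.15 = 5.1333

5.1333


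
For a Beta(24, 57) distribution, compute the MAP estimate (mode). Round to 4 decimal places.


MAP = mode = (a-1)/(a+b-2)
= (24-1)/(24+57-2)
= 23/79 = 0.2911

0.2911


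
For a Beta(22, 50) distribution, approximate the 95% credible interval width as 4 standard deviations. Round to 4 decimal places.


Variance of Beta(a,b) = ab / ((a+b)^2 * (a+b+1))
= 22*50 / ((72)^2 * 73)
= 0.0029
SD = sqrt(0.0029) = 0.0539
Width = 4 * SD = 0.2157

0.2157


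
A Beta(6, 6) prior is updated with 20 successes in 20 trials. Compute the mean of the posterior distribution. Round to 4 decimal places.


After update: Beta(26, 6)
Mean = 26 / (26 + 6) = 26 / 32
= 0.8125

0.8125


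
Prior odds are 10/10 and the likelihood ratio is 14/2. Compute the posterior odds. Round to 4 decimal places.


Posterior odds = prior odds * likelihood ratio
= (10/10) * (14/2)
= 140 / 20
= 7.0

7.0


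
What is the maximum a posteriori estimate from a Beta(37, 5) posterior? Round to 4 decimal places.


The MAP estimate equals the mode of the distribution.
Mode of Beta(a,b) = (a-1)/(a+b-2)
= 36/40
= 0.9

0.9


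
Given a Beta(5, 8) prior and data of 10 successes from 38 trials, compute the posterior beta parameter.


Number of failures = 38 - 10 = 28
Posterior beta = 8 + 28 = 36

36


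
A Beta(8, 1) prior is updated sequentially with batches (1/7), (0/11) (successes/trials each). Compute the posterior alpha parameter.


Sequential conjugate updating is equivalent to a single batch update.
Total successes across all batches = 1
alpha_posterior = alpha_prior + total_successes = 8 + 1
= 9

9


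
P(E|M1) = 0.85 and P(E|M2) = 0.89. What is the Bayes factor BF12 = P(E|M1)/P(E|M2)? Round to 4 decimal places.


Bayes factor BF12 = P(E|M1) / P(E|M2)
= 0.85 / 0.89
= 0.9551

0.9551


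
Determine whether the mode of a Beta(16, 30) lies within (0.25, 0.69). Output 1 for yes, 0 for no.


First find the mode: (a-1)/(a+b-2) = 0.3409
Is 0.3409 in (0.25, 0.69)? 1

1


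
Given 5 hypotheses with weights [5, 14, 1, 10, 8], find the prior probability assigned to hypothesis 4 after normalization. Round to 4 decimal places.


To normalize, divide each weight by the sum of all weights.
Sum = 38
Prior(H4) = 10/38 = 0.2632

0.2632


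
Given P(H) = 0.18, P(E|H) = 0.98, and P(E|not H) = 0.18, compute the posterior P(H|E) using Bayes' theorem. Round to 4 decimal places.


By Bayes' theorem: P(H|E) = P(E|H)*P(H) / P(E)
P(E) = P(E|H)*P(H) + P(E|not H)*P(not H)
P(E) = 0.98*0.18 + 0.18*0.82 = 0.324
P(H|E) = 0.98*0.18 / 0.324 = 0.5444

0.5444


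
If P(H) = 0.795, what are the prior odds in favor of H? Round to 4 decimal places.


Prior odds = P(H) / (1 - P(H))
= 0.795 / 0.205
= 3.878

3.878


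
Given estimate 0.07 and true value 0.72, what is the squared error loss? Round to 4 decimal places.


Squared error = (estimate - true)^2
Difference = -0.65
Loss = -0.65^2 = 0.4225

0.4225


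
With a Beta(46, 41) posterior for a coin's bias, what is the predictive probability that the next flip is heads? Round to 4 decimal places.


The predictive probability equals the posterior mean.
P(next = heads) = alpha / (alpha + beta)
= 46 / 87 = 0.5287

0.5287


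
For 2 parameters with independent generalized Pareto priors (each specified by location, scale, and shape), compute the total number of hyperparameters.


A generalized Pareto prior has 3 hyperparameters per parameter.
Total = 2 * 3 = 6

6


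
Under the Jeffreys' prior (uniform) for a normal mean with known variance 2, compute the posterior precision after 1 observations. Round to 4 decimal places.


Prior precision = 0 (flat prior).
Post. prec. = 0 + n/var = 1/2 = 0.5

0.5


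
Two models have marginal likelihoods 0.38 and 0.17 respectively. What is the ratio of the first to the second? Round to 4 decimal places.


Evidence ratio = 0.38 / 0.17
= 2.2353

2.2353


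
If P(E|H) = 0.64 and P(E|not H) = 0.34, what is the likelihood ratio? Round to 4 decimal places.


Likelihood ratio = P(E|H) / P(E|not H)
= 0.64 / 0.34
= 1.8824

1.8824


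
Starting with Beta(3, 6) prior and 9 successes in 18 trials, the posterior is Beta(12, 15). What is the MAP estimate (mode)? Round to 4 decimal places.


The mode of Beta(a, b) when a > 1 and b > 1 is (a-1)/(a+b-2)
= (12 - 1) / (12 + 15 - 2)
= 11 / 25
= 0.44

0.44


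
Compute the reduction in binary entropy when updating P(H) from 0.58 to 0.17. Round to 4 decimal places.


H_before = -p*log2(p) - (1-p)*log2(1-p) for p=0.58: 0.9815
H_after for p=0.17: 0.6577
Reduction = 0.9815 - 0.6577 = 0.3237

0.3237


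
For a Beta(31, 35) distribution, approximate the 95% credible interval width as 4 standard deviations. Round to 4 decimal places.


Variance of Beta(a,b) = ab / ((a+b)^2 * (a+b+1))
= 31*35 / ((66)^2 * 67)
= 0.0037
SD = sqrt(0.0037) = 0.061
Width = 4 * SD = 0.2439

0.2439


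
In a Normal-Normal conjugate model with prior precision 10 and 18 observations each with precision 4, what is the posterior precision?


Posterior precision = prior precision + n * observation precision
= 10 + 18 * 4
= 10 + 72 = 82

82


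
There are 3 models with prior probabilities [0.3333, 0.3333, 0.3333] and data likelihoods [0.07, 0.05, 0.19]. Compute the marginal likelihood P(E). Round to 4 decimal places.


P(E) = sum over models of P(M_i) * P(E|M_i)
= 0.3333*0.07 + 0.3333*0.05 + 0.3333*0.19
= 0.1033

0.1033


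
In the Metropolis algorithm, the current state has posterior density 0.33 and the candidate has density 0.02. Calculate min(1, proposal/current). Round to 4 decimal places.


Ratio = 0.02/0.33 = 0.0606
Acceptance probability = min(1, 0.0606)
= 0.0606

0.0606


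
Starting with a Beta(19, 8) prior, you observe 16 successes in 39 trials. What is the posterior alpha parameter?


For a Beta-Binomial conjugate model:
Posterior alpha = prior alpha + number of successes
= 19 + 16 = 35

35


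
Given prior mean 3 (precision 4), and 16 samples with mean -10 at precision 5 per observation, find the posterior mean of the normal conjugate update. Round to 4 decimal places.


The posterior mean is a precision-weighted average of prior and data.
Post. prec. = 4 + 80 = 84
Post. mean = (12 + -800)/84 = -788/84 = -9.381

-9.381


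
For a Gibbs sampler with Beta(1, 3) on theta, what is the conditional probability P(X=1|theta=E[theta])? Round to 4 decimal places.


E[theta] = 1/(1+3) = 0.25
P(X=1|theta) = theta = 0.25

0.25


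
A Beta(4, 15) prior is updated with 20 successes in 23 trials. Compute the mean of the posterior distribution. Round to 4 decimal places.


After update: Beta(24, 18)
Mean = 24 / (24 + 18) = 24 / 42
= 0.5714

0.5714


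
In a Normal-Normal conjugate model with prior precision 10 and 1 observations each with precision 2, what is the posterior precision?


Posterior precision = prior precision + n * observation precision
= 10 + 1 * 2
= 10 + 2 = 12

12


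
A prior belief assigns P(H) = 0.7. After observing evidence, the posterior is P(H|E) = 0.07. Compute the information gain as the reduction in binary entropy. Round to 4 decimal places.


H(prior) = -0.7*log2(0.7) - 0.3*log2(0.3)
= 0.8813
H(post) = -0.07*log2(0.07) - 0.93*log2(0.93)
= 0.3659
IG = 0.8813 - 0.3659 = 0.5154

0.5154


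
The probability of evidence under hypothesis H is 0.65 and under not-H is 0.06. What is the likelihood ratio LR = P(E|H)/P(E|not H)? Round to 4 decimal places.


LR = 0.65 / 0.06
= 10.8333

10.8333


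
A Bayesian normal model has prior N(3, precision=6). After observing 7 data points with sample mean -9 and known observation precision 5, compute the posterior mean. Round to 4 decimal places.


Posterior mean = (prior_precision * prior_mean + n * data_precision * data_mean) / (prior_precision + n * data_precision)
Numerator = 6*3 + 7*5*-9 = -297
Denominator = 6 + 7*5 = 41
Posterior mean = -7.2439

-7.2439


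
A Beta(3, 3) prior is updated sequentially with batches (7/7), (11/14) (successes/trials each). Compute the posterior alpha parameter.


Sequential conjugate updating is equivalent to a single batch update.
Total successes across all batches = 18
alpha_posterior = alpha_prior + total_successes = 3 + 18
= 21

21


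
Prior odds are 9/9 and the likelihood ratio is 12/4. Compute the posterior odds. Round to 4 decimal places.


Posterior odds = prior odds * likelihood ratio
= (9/9) * (12/4)
= 108 / 36
= 3.0

3.0


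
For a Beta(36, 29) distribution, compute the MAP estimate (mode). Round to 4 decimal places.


MAP = mode = (a-1)/(a+b-2)
= (36-1)/(36+29-2)
= 35/63 = 0.5556

0.5556


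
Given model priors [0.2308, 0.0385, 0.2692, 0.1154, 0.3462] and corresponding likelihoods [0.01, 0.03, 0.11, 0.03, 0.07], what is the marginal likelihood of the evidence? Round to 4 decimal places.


P(E) = sum_i P(M_i) P(E|M_i)
= 0.0023 + 0.0012 + 0.0296 + 0.0035 + 0.0242
= 0.0608

0.0608


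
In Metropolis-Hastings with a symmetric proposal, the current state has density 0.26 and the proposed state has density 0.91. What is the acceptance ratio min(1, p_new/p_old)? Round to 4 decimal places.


Ratio = p_new / p_old = 0.91 / 0.26 = 3.5
Acceptance = min(1, 3.5) = 1.0

1.0


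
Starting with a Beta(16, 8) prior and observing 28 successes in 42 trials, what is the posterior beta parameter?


Posterior beta = prior beta + failures
Failures = 42 - 28 = 14
beta_post = 8 + 14 = 22

22


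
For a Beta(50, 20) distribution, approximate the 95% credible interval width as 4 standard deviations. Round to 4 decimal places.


Variance of Beta(a,b) = ab / ((a+b)^2 * (a+b+1))
= 50*20 / ((70)^2 * 71)
= 0.0029
SD = sqrt(0.0029) = 0.0536
Width = 4 * SD = 0.2145

0.2145


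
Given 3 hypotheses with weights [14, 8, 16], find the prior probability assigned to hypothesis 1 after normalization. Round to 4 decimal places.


To normalize, divide each weight by the sum of all weights.
Sum = 38
Prior(H1) = 14/38 = 0.3684

0.3684


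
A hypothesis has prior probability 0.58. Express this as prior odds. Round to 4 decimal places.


Odds = P(H) / P(not H) = 0.58 / 0.42
= 1.381

1.381


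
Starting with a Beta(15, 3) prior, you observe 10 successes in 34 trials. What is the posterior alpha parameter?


For a Beta-Binomial conjugate model:
Posterior alpha = prior alpha + number of successes
= 15 + 10 = 25

25


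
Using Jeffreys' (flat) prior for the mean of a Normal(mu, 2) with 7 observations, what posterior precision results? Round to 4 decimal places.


Flat prior means prior precision is 0.
Posterior precision = n / sigma^2 = 7/2 = 3.5

3.5


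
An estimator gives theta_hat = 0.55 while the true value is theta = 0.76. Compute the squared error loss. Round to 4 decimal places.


The squared error loss is (theta_hat - theta)^2
= (0.55 - 0.76)^2
= (-0.21)^2 = 0.0441

0.0441


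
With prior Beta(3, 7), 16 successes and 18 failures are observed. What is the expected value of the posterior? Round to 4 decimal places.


Posterior = Beta(19, 25)
E[theta] = alpha/(alpha+beta)
= 19/44 = 0.4318

0.4318


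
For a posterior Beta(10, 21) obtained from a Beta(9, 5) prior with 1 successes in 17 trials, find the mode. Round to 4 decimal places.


Mode = (alpha - 1) / (alpha + beta - 2)
= 9 / 29
= 0.3103

0.3103


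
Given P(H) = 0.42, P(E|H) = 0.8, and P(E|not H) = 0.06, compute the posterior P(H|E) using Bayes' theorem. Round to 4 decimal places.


By Bayes' theorem: P(H|E) = P(E|H)*P(H) / P(E)
P(E) = P(E|H)*P(H) + P(E|not H)*P(not H)
P(E) = 0.8*0.42 + 0.06*0.58 = 0.3708
P(H|E) = 0.8*0.42 / 0.3708 = 0.9061

0.9061


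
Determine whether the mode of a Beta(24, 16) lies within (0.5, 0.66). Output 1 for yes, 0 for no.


First find the mode: (a-1)/(a+b-2) = 0.6053
Is 0.6053 in (0.5, 0.66)? 1

1


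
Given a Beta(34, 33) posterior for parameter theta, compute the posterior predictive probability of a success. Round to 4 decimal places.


For a Beta-Bernoulli model, the predictive probability is the mean:
P(success) = 34/(34+33) = 34/67 = 0.5075

0.5075


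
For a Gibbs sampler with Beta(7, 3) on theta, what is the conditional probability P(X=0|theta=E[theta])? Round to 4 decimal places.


E[theta] = 7/(7+3) = 0.7
P(X=0|theta) = 1 - theta = 0.3

0.3


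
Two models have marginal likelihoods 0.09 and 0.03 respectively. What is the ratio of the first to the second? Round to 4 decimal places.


Evidence ratio = 0.09 / 0.03
= 3.0

3.0


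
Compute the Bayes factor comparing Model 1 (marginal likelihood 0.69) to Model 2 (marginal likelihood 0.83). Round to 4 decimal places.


BF12 = marginal likelihood of M1 / marginal likelihood of M2
= 0.69/0.83
= 0.8313

0.8313


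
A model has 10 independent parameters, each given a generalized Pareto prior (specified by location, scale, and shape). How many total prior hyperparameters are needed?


Each generalized Pareto prior needs 3 hyperparameters (location, scale, and shape).
Total = 3 * 10 = 30

30


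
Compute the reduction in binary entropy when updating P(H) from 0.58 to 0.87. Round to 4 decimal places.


H_before = -p*log2(p) - (1-p)*log2(1-p) for p=0.58: 0.9815
H_after for p=0.87: 0.5574
Reduction = 0.9815 - 0.5574 = 0.424

0.424


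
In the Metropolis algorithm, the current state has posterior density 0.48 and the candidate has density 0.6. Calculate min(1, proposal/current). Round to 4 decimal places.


Ratio = 0.6/0.48 = 1.25
Acceptance probability = min(1, 1.25)
= 1.0

1.0


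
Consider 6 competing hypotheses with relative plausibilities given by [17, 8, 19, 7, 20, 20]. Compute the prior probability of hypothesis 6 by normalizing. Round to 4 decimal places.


Sum of weights = 17 + 8 + 19 + 7 + 20 + 20 = 91
Normalized prior for H6 = 20 / 91
= 0.2198

0.2198


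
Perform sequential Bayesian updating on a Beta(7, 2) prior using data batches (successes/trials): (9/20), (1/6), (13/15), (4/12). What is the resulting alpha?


Accumulate successes: 27
Posterior alpha = prior alpha + sum of successes
= 7 + 27 = 34

34


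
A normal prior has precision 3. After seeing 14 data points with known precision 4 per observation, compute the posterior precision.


In the conjugate normal model, precisions add:
tau_posterior = tau_prior + n * tau_data
= 3 + 14*4 = 59

59


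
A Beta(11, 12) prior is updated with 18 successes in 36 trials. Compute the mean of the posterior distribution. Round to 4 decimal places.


After update: Beta(29, 30)
Mean = 29 / (29 + 30) = 29 / 59
= 0.4915

0.4915


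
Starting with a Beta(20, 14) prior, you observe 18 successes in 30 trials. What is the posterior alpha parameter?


For a Beta-Binomial conjugate model:
Posterior alpha = prior alpha + number of successes
= 20 + 18 = 38

38


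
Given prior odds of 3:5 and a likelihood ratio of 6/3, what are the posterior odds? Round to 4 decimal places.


Posterior odds = prior odds * LR
Prior odds = 3/5 = 0.6
LR = 6/3 = 2.0
Posterior odds = 0.6 * 2.0 = 1.2

1.2


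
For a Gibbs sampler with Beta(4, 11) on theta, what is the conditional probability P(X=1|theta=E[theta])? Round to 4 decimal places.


E[theta] = 4/(4+11) = 0.2667
P(X=1|theta) = theta = 0.2667

0.2667


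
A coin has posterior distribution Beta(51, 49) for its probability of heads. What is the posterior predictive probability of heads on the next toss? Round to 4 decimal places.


Posterior predictive = E[theta] = alpha/(alpha+beta)
= 51/100
= 0.51

0.51


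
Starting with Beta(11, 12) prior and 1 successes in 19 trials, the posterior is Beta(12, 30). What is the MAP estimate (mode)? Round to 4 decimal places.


The mode of Beta(a, b) when a > 1 and b > 1 is (a-1)/(a+b-2)
= (12 - 1) / (12 + 30 - 2)
= 11 / 40
= 0.275

0.275


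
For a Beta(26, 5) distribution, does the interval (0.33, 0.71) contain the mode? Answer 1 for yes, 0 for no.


Mode of Beta(a,b) = (a-1)/(a+b-2)
= (26-1)/(26+5-2) = 0.8621
Check: 0.33 <= 0.8621 <= 0.71?
Result: 0

0


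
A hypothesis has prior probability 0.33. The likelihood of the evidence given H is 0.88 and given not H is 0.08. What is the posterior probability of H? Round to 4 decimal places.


Using Bayes' theorem:
P(E) = 0.33 * 0.88 + 0.67 * 0.08
P(E) = 0.344
P(H|E) = (0.33 * 0.88) / 0.344 = 0.8442

0.8442


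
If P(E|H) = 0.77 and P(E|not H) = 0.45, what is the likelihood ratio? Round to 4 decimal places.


Likelihood ratio = P(E|H) / P(E|not H)
= 0.77 / 0.45
= 1.7111

1.7111


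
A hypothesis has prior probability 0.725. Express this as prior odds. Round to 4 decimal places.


Odds = P(H) / P(not H) = 0.725 / 0.275
= 2.6364

2.6364


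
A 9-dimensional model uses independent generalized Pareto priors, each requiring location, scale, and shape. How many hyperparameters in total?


Per parameter: 3 (location, scale, and shape).
Total = 9 * 3 = 27

27


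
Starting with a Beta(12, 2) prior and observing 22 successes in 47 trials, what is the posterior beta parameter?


Posterior beta = prior beta + failures
Failures = 47 - 22 = 25
beta_post = 2 + 25 = 27

27


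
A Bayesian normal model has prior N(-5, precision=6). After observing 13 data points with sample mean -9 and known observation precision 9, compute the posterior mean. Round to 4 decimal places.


Posterior mean = (prior_precision * prior_mean + n * data_precision * data_mean) / (prior_precision + n * data_precision)
Numerator = 6*-5 + 13*9*-9 = -1083
Denominator = 6 + 13*9 = 123
Posterior mean = -8.8049

-8.8049


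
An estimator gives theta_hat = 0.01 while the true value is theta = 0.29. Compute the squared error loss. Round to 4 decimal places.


The squared error loss is (theta_hat - theta)^2
= (0.01 - 0.29)^2
= (-0.28)^2 = 0.0784

0.0784


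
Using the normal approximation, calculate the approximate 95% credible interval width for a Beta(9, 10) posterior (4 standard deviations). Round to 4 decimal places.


Var(Beta) = 9*10/(19^2 * 20) = 0.0125
SD = 0.1116
Width ~ 4*SD = 0.4466

0.4466


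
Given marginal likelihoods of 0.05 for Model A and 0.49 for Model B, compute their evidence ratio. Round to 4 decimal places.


Ratio = ML(A) / ML(B) = 0.05/0.49
= 0.102

0.102


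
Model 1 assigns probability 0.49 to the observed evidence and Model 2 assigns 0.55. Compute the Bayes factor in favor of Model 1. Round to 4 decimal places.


BF = P(data|M1) / P(data|M2)
= 0.49 / 0.55 = 0.8909

0.8909


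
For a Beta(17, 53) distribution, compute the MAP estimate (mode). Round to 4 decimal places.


MAP = mode = (a-1)/(a+b-2)
= (17-1)/(17+53-2)
= 16/68 = 0.2353

0.2353


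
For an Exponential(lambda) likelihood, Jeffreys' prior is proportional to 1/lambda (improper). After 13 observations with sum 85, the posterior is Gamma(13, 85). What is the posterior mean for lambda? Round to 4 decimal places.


Posterior = Gamma(n, sum_x) = Gamma(13, 85)
Posterior mean = shape/rate = 13/85
= 0.1529

0.1529


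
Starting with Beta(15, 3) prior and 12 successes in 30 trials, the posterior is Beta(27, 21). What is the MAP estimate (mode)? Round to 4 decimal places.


The mode of Beta(a, b) when a > 1 and b > 1 is (a-1)/(a+b-2)
= (27 - 1) / (27 + 21 - 2)
= 26 / 46
= 0.5652

0.5652


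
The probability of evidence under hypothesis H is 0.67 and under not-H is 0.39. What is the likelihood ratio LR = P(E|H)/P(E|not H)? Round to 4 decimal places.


LR = 0.67 / 0.39
= 1.7179

1.7179


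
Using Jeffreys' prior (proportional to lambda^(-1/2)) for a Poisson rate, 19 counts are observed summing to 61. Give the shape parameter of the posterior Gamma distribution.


Conjugate update: Gamma(prior_shape + S, prior_rate + n).
Prior shape = 0.5, prior rate = 0.
Posterior shape = 0.5 + S = 0.5 + 61 = 61.5

61.5


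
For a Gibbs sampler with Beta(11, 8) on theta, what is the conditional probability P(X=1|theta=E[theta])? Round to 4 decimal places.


E[theta] = 11/(11+8) = 0.5789
P(X=1|theta) = theta = 0.5789

0.5789


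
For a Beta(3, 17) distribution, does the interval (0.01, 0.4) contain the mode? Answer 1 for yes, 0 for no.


Mode of Beta(a,b) = (a-1)/(a+b-2)
= (3-1)/(3+17-2) = 0.1111
Check: 0.01 <= 0.1111 <= 0.4?
Result: 1

1


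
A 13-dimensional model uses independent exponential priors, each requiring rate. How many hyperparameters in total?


Per parameter: 1 (rate).
Total = 13 * 1 = 13

13


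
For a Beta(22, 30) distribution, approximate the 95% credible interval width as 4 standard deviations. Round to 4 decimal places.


Variance of Beta(a,b) = ab / ((a+b)^2 * (a+b+1))
= 22*30 / ((52)^2 * 53)
= 0.0046
SD = sqrt(0.0046) = 0.0679
Width = 4 * SD = 0.2715

0.2715


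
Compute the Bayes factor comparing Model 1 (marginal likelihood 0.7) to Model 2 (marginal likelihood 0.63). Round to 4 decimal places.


BF12 = marginal likelihood of M1 / marginal likelihood of M2
= 0.7/0.63
= 1.1111

1.1111


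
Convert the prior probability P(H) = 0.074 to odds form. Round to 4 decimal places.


P(not H) = 1 - 0.074 = 0.926
Odds = 0.074 / 0.926 = 0.0799

0.0799


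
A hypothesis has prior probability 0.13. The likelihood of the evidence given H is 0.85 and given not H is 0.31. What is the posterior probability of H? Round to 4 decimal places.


Using Bayes' theorem:
P(E) = 0.13 * 0.85 + 0.87 * 0.31
P(E) = 0.3802
P(H|E) = (0.13 * 0.85) / 0.3802 = 0.2906

0.2906


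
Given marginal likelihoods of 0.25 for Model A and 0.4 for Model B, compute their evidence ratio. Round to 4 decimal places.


Ratio = ML(A) / ML(B) = 0.25/0.4
= 0.625

0.625


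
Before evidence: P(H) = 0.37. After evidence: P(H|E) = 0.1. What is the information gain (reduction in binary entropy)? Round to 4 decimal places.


Prior entropy = 0.9507
Posterior entropy = 0.469
Information gain = 0.9507 - 0.469 = 0.4817

0.4817


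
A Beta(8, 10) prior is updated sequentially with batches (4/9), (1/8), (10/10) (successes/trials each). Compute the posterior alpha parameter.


Sequential conjugate updating is equivalent to a single batch update.
Total successes across all batches = 15
alpha_posterior = alpha_prior + total_successes = 8 + 15
= 23

23


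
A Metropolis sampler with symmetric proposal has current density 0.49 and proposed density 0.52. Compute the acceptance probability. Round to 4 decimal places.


For symmetric proposals, acceptance = min(1, pi(x*)/pi(x))
= min(1, 0.52/0.49)
= min(1, 1.0612) = 1.0

1.0


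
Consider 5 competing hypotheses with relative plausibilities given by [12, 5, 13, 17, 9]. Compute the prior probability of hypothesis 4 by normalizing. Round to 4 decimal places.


Sum of weights = 12 + 5 + 13 + 17 + 9 = 56
Normalized prior for H4 = 17 / 56
= 0.3036

0.3036


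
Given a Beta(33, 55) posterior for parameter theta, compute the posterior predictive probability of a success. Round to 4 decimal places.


For a Beta-Bernoulli model, the predictive probability is the mean:
P(success) = 33/(33+55) = 33/88 = 0.375

0.375


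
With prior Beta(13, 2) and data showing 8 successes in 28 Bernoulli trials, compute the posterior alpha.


Conjugate update: alpha_posterior = alpha_prior + k
= 13 + 8 = 21

21


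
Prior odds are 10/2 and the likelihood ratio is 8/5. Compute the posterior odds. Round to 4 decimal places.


Posterior odds = prior odds * likelihood ratio
= (10/2) * (8/5)
= 80 / 10
= 8.0

8.0


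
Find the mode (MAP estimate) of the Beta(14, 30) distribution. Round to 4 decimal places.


For Beta(a,b) with a,b > 1:
Mode = (a-1)/(a+b-2) = (14-1)/(44-2)
= 13/42 = 0.3095

0.3095


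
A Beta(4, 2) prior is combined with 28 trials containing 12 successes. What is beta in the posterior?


In conjugate updating:
beta_posterior = beta_prior + (n - k)
= 2 + (28 - 12)
= 2 + 16 = 18

18


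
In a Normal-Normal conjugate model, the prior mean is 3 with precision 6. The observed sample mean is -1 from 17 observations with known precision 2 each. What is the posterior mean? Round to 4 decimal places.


Posterior precision = tau0 + n*tau = 6 + 17*2 = 40
Posterior mean = (tau0*mu0 + n*tau*xbar) / posterior_precision
= (6*3 + 17*2*-1) / 40
= -16 / 40 = -0.4

-0.4


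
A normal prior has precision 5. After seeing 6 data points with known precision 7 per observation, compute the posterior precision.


In the conjugate normal model, precisions add:
tau_posterior = tau_prior + n * tau_data
= 5 + 6*7 = 47

47


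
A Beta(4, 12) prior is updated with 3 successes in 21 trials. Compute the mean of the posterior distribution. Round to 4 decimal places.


After update: Beta(7, 30)
Mean = 7 / (7 + 30) = 7 / 37
= 0.1892

0.1892


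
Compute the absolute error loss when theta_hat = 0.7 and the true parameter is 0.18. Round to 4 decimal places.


L = |theta_hat - theta_true|
= |0.7 - 0.18| = 0.52

0.52


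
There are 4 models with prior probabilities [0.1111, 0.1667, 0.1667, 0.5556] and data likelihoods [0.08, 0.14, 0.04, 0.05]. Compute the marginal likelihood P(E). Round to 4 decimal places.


P(E) = sum over models of P(M_i) * P(E|M_i)
= 0.1111*0.08 + 0.1667*0.14 + 0.1667*0.04 + 0.5556*0.05
= 0.0667

0.0667


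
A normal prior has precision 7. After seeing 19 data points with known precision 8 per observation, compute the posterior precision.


In the conjugate normal model, precisions add:
tau_posterior = tau_prior + n * tau_data
= 7 + 19*8 = 159

159


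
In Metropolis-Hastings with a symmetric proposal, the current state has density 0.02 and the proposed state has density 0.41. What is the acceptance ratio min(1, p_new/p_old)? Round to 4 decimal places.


Ratio = p_new / p_old = 0.41 / 0.02 = 20.5
Acceptance = min(1, 20.5) = 1.0

1.0


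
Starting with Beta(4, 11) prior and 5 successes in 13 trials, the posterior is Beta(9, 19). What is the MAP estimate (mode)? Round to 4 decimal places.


The mode of Beta(a, b) when a > 1 and b > 1 is (a-1)/(a+b-2)
= (9 - 1) / (9 + 19 - 2)
= 8 / 26
= 0.3077

0.3077


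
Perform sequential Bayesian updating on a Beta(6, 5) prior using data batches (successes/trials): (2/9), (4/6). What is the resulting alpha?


Accumulate successes: 6
Posterior alpha = prior alpha + sum of successes
= 6 + 6 = 12

12


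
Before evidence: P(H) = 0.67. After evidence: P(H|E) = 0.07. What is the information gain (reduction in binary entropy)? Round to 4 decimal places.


Prior entropy = 0.9149
Posterior entropy = 0.3659
Information gain = 0.9149 - 0.3659 = 0.549

0.549


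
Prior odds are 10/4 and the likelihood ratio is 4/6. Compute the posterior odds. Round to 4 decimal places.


Posterior odds = prior odds * likelihood ratio
= (10/4) * (4/6)
= 40 / 24
= 1.6667

1.6667


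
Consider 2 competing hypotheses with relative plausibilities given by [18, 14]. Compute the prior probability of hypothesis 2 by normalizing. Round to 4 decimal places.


Sum of weights = 18 + 14 = 32
Normalized prior for H2 = 14 / 32
= 0.4375

0.4375


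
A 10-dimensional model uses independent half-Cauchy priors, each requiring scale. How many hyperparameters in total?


Per parameter: 1 (scale).
Total = 10 * 1 = 10

10


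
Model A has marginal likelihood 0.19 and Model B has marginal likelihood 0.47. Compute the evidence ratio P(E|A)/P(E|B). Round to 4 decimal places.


Evidence ratio = P(E|A) / P(E|B)
= 0.19 / 0.47
= 0.4043

0.4043


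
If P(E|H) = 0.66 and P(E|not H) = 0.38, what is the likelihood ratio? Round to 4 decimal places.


Likelihood ratio = P(E|H) / P(E|not H)
= 0.66 / 0.38
= 1.7368

1.7368


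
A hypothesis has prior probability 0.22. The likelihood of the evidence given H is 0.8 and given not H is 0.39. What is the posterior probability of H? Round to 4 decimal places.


Using Bayes' theorem:
P(E) = 0.22 * 0.8 + 0.78 * 0.39
P(E) = 0.4802
P(H|E) = (0.22 * 0.8) / 0.4802 = 0.3665

0.3665


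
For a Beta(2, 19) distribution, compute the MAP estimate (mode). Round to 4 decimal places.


MAP = mode = (a-1)/(a+b-2)
= (2-1)/(2+19-2)
= 1/19 = 0.0526

0.0526


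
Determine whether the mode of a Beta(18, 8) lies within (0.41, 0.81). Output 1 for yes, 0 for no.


First find the mode: (a-1)/(a+b-2) = 0.7083
Is 0.7083 in (0.41, 0.81)? 1

1


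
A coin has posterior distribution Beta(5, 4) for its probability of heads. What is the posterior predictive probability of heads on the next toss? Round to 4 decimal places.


Posterior predictive = E[theta] = alpha/(alpha+beta)
= 5/9
= 0.5556

0.5556


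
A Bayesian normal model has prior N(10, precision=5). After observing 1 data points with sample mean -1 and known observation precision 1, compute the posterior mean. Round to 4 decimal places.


Posterior mean = (prior_precision * prior_mean + n * data_precision * data_mean) / (prior_precision + n * data_precision)
Numerator = 5*10 + 1*1*-1 = 49
Denominator = 5 + 1*1 = 6
Posterior mean = 8.1667

8.1667


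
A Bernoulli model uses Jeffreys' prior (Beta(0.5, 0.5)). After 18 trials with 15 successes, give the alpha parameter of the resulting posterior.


Posterior = Beta(prior_alpha + successes, prior_beta + failures)
= Beta(0.5 + 15, 0.5 + 3)
Posterior alpha = 0.5 + k = 0.5 + 15 = 15.5

15.5


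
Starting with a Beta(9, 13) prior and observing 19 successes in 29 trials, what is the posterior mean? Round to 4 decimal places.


Posterior parameters: alpha = 9 + 19 = 28
beta = 13 + 10 = 23
Posterior mean = alpha / (alpha + beta) = 28 / 51
= 0.549

0.549


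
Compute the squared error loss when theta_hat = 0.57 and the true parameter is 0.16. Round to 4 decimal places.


L = (theta_hat - theta_true)^2
= (0.57 - 0.16)^2
= 0.41^2 = 0.1681

0.1681


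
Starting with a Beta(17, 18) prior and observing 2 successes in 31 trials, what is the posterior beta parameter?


Posterior beta = prior beta + failures
Failures = 31 - 2 = 29
beta_post = 18 + 29 = 47

47


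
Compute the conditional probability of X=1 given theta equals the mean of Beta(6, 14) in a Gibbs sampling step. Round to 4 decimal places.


Mean of Beta(6, 14) = 0.3
P(X=1 | theta=0.3) = 0.3

0.3


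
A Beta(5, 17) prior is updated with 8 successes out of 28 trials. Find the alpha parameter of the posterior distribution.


In the Beta-Binomial conjugate update:
alpha_post = alpha_prior + successes
= 5 + 8
= 13

13


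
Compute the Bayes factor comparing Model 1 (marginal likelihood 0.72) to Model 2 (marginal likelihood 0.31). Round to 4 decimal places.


BF12 = marginal likelihood of M1 / marginal likelihood of M2
= 0.72/0.31
= 2.3226

2.3226


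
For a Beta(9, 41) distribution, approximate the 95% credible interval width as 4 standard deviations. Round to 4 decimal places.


Variance of Beta(a,b) = ab / ((a+b)^2 * (a+b+1))
= 9*41 / ((50)^2 * 51)
= 0.0029
SD = sqrt(0.0029) = 0.0538
Width = 4 * SD = 0.2152

0.2152


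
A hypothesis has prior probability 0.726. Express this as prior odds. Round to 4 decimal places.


Odds = P(H) / P(not H) = 0.726 / 0.274
= 2.6496

2.6496


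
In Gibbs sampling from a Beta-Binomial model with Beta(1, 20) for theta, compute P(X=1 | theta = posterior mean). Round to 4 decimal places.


Posterior mean = alpha/(alpha+beta) = 1/21 = 0.0476
P(X=1|theta=mean) = theta = 0.0476

0.0476


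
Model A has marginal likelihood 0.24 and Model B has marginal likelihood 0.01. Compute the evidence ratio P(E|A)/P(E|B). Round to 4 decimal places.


Evidence ratio = P(E|A) / P(E|B)
= 0.24 / 0.01
= 24.0

24.0


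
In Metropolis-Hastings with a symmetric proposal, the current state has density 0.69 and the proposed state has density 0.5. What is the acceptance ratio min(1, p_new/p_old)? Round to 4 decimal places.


Ratio = p_new / p_old = 0.5 / 0.69 = 0.7246
Acceptance = min(1, 0.7246) = 0.7246

0.7246


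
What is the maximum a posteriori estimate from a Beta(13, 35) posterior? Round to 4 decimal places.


The MAP estimate equals the mode of the distribution.
Mode of Beta(a,b) = (a-1)/(a+b-2)
= 12/46
= 0.2609

0.2609
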